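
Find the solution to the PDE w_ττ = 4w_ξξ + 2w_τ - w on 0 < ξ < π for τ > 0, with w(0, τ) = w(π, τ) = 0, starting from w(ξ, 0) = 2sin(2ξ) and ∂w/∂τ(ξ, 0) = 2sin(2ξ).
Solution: Substitute w = exp(τ)u, i.e. u = exp(-τ)w.
By the product rule, w_τ = exp(τ)(u_τ + u), w_ττ = exp(τ)(u_ττ + 2u_τ + u), w_ξξ = exp(τ)u_ξξ.
Substituting into the PDE and dividing by exp(τ): u_ττ + 2u_τ + u = 4u_ξξ + 2(u_τ + u) - u.
The lower-order terms cancel, leaving the standard wave equation u_ττ = 4u_ξξ.
Initial data for u: u(ξ,0) = w(ξ,0) = 2sin(2ξ); u_τ(ξ,0) = w_τ(ξ,0) - w(ξ,0) = 0. The boundary conditions carry over: u(0,τ) = u(π,τ) = 0.
Solve for u:
  Using separation of variables u = X(ξ)T(τ):
  Eigenfunctions: sin(nξ), n = 1, 2, 3, ...
  General solution: u(ξ, τ) = Σ [A_n cos(2n τ) + B_n sin(2n τ)] sin(nξ)
  From u(ξ,0) = 2sin(2ξ): A_2=2. From u_τ(ξ,0) = 0: all B_n = 0.
Hence u(ξ,τ) = 2sin(2ξ)cos(4τ).
Transform back: w(ξ,τ) = exp(τ)u(ξ,τ).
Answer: w(ξ, τ) = 2exp(τ)sin(2ξ)cos(4τ)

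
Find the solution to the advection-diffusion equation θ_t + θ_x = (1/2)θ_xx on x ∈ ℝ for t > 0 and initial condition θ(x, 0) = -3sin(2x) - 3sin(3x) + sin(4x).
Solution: Moving frame: η = x - t, σ = t, θ = u(η,σ), so θ_t = u_σ - u_η and θ_xx = u_ηη.
Hence θ_t + θ_x = u_σ and the PDE becomes the heat equation u_σ = (1/2)u_ηη on η ∈ ℝ.
Initial data: u(η,0) = θ(η,0) = -3sin(2η) - 3sin(3η) + sin(4η). Each mode sin(nη) decays as exp(-n²σ/2) on ℝ, so u(η,σ) = Σ c_n exp(-n²σ/2) sin(nη) with c_2=-3, c_3=-3, c_4=1: u(η,σ) = -3exp(-2σ)sin(2η) + exp(-8σ)sin(4η) - 3exp(-9σ/2)sin(3η).
Substituting back: θ(x,t) = u(x - t, t).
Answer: θ(x, t) = 3exp(-2t)sin(2t - 2x) - exp(-8t)sin(4t - 4x) + 3exp(-9t/2)sin(3t - 3x)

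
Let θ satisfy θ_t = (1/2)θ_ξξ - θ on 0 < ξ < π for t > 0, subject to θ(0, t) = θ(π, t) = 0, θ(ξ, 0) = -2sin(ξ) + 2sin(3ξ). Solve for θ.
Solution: Substitute θ = exp(-t)u, i.e. u = exp(t)θ.
By the product rule, θ_t = exp(-t)(u_t - u), θ_ξξ = exp(-t)u_ξξ.
Substituting into the PDE and dividing by exp(-t): u_t - u = (1/2)u_ξξ - u.
The lower-order terms cancel, leaving the standard heat equation u_t = (1/2)u_ξξ.
Initial data for u: u(ξ,0) = θ(ξ,0) = -2sin(ξ) + 2sin(3ξ). The boundary conditions carry over: u(0,t) = u(π,t) = 0.
Solve for u:
  Using separation of variables u = X(ξ)G(t):
  Eigenfunctions: sin(nξ), n = 1, 2, 3, ...
  General solution: u(ξ, t) = Σ c_n sin(nξ) exp(-n² t/2)
  Matching u(ξ,0) = -2sin(ξ) + 2sin(3ξ) term by term: c_1=-2, c_3=2.
Hence u(ξ,t) = -2exp(-t/2)sin(ξ) + 2exp(-9t/2)sin(3ξ).
Transform back: θ(ξ,t) = exp(-t)u(ξ,t).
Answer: θ(ξ, t) = -2exp(-3t/2)sin(ξ) + 2exp(-11t/2)sin(3ξ)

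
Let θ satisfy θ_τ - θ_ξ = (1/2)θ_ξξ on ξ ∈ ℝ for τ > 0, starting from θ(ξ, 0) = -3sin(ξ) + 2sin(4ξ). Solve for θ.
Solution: Change to a moving frame: let η = ξ + τ, σ = τ and write θ(ξ,τ) = u(η,σ).
By the chain rule θ_τ = u_σ + u_η, θ_ξ = u_η, θ_ξξ = u_ηη.
Then θ_τ - θ_ξ = u_σ: the advection term cancels and the PDE becomes the heat equation u_σ = (1/2)u_ηη on η ∈ ℝ.
Initial data: u(η,0) = θ(η,0) = -3sin(η) + 2sin(4η).
On η ∈ ℝ each mode satisfies (sin(nη))″ = -n² sin(nη), so exp(-n²σ/2) sin(nη) solves the heat equation; by superposition u(η,σ) = Σ c_n exp(-n²σ/2) sin(nη).
Reading off the coefficients: c_1=-3, c_4=2, so u(η,σ) = 2exp(-8σ)sin(4η) - 3exp(-σ/2)sin(η).
Substituting back η = ξ + τ, σ = τ: θ(ξ,τ) = u(ξ + τ, τ).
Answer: θ(ξ, τ) = 2exp(-8τ)sin(4ξ + 4τ) - 3exp(-τ/2)sin(ξ + τ)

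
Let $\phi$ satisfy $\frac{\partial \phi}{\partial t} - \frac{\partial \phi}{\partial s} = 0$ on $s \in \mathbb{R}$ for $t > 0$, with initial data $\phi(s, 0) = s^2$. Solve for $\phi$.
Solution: By method of characteristics (waves move left with speed 1):
Along characteristics $s + t =$ const, $\phi$ is constant, so $\phi(s,t) = f(s + t)$ with $f = \phi( \cdot , 0)$.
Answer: $\phi(s, t) = s^2 + 2 s t + t^2$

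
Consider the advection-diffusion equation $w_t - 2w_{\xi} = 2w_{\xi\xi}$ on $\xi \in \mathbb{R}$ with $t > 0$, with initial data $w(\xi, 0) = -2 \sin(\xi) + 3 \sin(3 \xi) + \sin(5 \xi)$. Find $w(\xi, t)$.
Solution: Change to a moving frame: let $\eta = \xi + 2t$, $\sigma = t$ and write $w(\xi,t) = u(\eta,\sigma)$.
By the chain rule $w_t = u_{\sigma} + 2u_{\eta}$, $w_{\xi} = u_{\eta}$, $w_{\xi\xi} = u_{\eta\eta}$.
Then $w_t - 2w_{\xi} = u_{\sigma}$: the advection term cancels and the PDE becomes the heat equation $u_{\sigma} = 2u_{\eta\eta}$ on $\eta \in \mathbb{R}$.
Initial data: $u(\eta,0) = w(\eta,0) = -2 \sin(\eta) + 3 \sin(3 \eta) + \sin(5 \eta)$.
On $\eta \in \mathbb{R}$ each mode satisfies $(\sin(n\eta))'' = -n^2 \sin(n\eta)$, so $e^{-2n^2\sigma} \sin(n\eta)$ solves the heat equation; by superposition $u(\eta,\sigma) = \sum c_n e^{-2n^2\sigma} \sin(n\eta)$.
Reading off the coefficients: $c_1=-2, c_3=3, c_5=1$, so $u(\eta,\sigma) = -2 e^{-2 \sigma} \sin(\eta) + 3 e^{-18 \sigma} \sin(3 \eta) + e^{-50 \sigma} \sin(5 \eta)$.
Substituting back $\eta = \xi + 2t$, $\sigma = t$: $w(\xi,t) = u(\xi + 2t, t)$.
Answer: $w(\xi, t) = -2 e^{-2 t} \sin(\xi + 2 t) + 3 e^{-18 t} \sin(3 \xi + 6 t) + e^{-50 t} \sin(5 \xi + 10 t)$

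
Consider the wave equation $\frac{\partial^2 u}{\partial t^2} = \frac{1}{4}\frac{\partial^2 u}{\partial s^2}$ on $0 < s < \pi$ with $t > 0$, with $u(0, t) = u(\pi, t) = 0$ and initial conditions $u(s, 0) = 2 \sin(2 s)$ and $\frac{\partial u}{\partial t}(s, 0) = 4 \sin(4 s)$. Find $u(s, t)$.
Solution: Separating variables: $u = \sum [A_n \cos(\omega_n t) + B_n \sin(\omega_n t)] \sin(ns)$, $\omega_n = n/2$. From ICs ($B_n$ = velocity coefficient / $\omega_n$): $A_2=2, B_4=2$.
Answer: $u(s, t) = 2 \sin(2 s) \cos(t) + 2 \sin(4 s) \sin(2 t)$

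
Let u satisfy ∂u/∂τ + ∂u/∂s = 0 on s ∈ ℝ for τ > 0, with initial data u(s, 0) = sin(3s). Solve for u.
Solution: By characteristics (ds/dτ = 1), u(s,τ) = f(s - τ) with f = u(·, 0).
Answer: u(s, τ) = sin(3s - 3τ)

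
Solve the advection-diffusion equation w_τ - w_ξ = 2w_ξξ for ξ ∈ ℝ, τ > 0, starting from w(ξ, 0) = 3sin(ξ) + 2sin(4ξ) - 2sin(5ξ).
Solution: Change to a moving frame: let η = ξ + τ, σ = τ and write w(ξ,τ) = u(η,σ).
By the chain rule w_τ = u_σ + u_η, w_ξ = u_η, w_ξξ = u_ηη.
Then w_τ - w_ξ = u_σ: the advection term cancels and the PDE becomes the heat equation u_σ = 2u_ηη on η ∈ ℝ.
Initial data: u(η,0) = w(η,0) = 3sin(η) + 2sin(4η) - 2sin(5η).
On η ∈ ℝ each mode satisfies (sin(nη))″ = -n² sin(nη), so exp(-2n²σ) sin(nη) solves the heat equation; by superposition u(η,σ) = Σ c_n exp(-2n²σ) sin(nη).
Reading off the coefficients: c_1=3, c_4=2, c_5=-2, so u(η,σ) = 3exp(-2σ)sin(η) + 2exp(-32σ)sin(4η) - 2exp(-50σ)sin(5η).
Substituting back η = ξ + τ, σ = τ: w(ξ,τ) = u(ξ + τ, τ).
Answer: w(ξ, τ) = 3exp(-2τ)sin(ξ + τ) + 2exp(-32τ)sin(4ξ + 4τ) - 2exp(-50τ)sin(5ξ + 5τ)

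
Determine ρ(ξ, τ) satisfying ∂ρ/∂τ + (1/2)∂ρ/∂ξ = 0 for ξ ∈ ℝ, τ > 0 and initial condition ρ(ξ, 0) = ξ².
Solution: By method of characteristics (waves move right with speed 1/2):
Along characteristics ξ - (1/2)τ = const, ρ is constant, so ρ(ξ,τ) = f(ξ - (1/2)τ) with f = ρ(·, 0).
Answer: ρ(ξ, τ) = ξ² - ξτ + (1/4)τ²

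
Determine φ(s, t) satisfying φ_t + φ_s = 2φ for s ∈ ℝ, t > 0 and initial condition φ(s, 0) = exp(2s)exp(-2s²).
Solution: Substitute φ = exp(2s)u.
Then φ_s = exp(2s)(u_s + 2u), φ_t = exp(2s)u_t; substituting and dividing by exp(2s), the lower-order terms cancel: u_t + u_s = 0 (standard advection equation).
Data for u: u(s,0) = exp(-2s)φ(s,0) = exp(-2s²).
By characteristics (ds/dt = 1), u(s,t) = f(s - t) with f = u(·, 0).
So u(s,t) = exp(-2(s - t)²), and φ(s,t) = exp(2s)u(s,t).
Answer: φ(s, t) = exp(2s)exp(-2(s - t)²)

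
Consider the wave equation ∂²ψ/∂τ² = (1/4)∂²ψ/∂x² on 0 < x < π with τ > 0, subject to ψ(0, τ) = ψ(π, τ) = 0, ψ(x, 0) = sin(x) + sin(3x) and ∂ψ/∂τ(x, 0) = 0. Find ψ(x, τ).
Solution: Using separation of variables ψ = X(x)T(τ):
Eigenfunctions: sin(nx), n = 1, 2, 3, ...
General solution: ψ(x, τ) = Σ [A_n cos(n τ/2) + B_n sin(n τ/2)] sin(nx)
From ψ(x,0) = sin(x) + sin(3x): A_1=1, A_3=1. From ψ_τ(x,0) = 0: all B_n = 0.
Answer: ψ(x, τ) = sin(x)cos(τ/2) + sin(3x)cos(3τ/2)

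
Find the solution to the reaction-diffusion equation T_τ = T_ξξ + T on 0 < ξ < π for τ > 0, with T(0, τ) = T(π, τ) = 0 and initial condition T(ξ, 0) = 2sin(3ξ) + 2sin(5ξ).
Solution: Substitute T = exp(τ)u, i.e. u = exp(-τ)T.
By the product rule, T_τ = exp(τ)(u_τ + u), T_ξξ = exp(τ)u_ξξ.
Substituting into the PDE and dividing by exp(τ): u_τ + u = u_ξξ + u.
The lower-order terms cancel, leaving the standard heat equation u_τ = u_ξξ.
Initial data for u: u(ξ,0) = T(ξ,0) = 2sin(3ξ) + 2sin(5ξ). The boundary conditions carry over: u(0,τ) = u(π,τ) = 0.
Solve for u:
  Using separation of variables u = X(ξ)G(τ):
  Eigenfunctions: sin(nξ), n = 1, 2, 3, ...
  General solution: u(ξ, τ) = Σ c_n sin(nξ) exp(-n² τ)
  Matching u(ξ,0) = 2sin(3ξ) + 2sin(5ξ) term by term: c_3=2, c_5=2.
Hence u(ξ,τ) = 2exp(-9τ)sin(3ξ) + 2exp(-25τ)sin(5ξ).
Transform back: T(ξ,τ) = exp(τ)u(ξ,τ).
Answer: T(ξ, τ) = 2exp(-8τ)sin(3ξ) + 2exp(-24τ)sin(5ξ)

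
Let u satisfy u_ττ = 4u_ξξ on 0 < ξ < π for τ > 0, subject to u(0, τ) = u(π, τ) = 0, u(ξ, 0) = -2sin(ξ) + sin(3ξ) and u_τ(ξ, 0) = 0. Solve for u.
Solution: Separating variables: u = Σ [A_n cos(ω_n τ) + B_n sin(ω_n τ)] sin(nξ), ω_n = 2n. From ICs: A_1=-2, A_3=1.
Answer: u(ξ, τ) = -2sin(ξ)cos(2τ) + sin(3ξ)cos(6τ)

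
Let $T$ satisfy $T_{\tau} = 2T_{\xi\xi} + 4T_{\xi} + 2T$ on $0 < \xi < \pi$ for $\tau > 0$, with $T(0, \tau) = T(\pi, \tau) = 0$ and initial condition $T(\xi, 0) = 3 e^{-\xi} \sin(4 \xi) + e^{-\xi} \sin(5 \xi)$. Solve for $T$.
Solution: Substitute $T = e^{-\xi}u$.
Then $T_{\xi} = e^{-\xi}(u_{\xi} - u)$, $T_{\xi\xi} = e^{-\xi}(u_{\xi\xi} - 2u_{\xi} + u)$, $T_{\tau} = e^{-\xi}u_{\tau}$; substituting and dividing by $e^{-\xi}$, the lower-order terms cancel: $u_{\tau} = 2u_{\xi\xi}$ (standard heat equation).
Data for $u$: $u(\xi,0) = e^{\xi}T(\xi,0) = 3 \sin(4 \xi) + \sin(5 \xi)$. The boundary conditions carry over: $u(0,\tau) = u(\pi,\tau) = 0$.
Separating variables: $u = \sum c_n e^{-2n^2\tau} \sin(n\xi)$. From $u(\xi,0) = 3 \sin(4 \xi) + \sin(5 \xi)$: $c_4=3, c_5=1$.
So $u(\xi,\tau) = 3 e^{-32 \tau} \sin(4 \xi) + e^{-50 \tau} \sin(5 \xi)$, and $T(\xi,\tau) = e^{-\xi}u(\xi,\tau)$.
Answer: $T(\xi, \tau) = 3 e^{-32 \tau} e^{-\xi} \sin(4 \xi) + e^{-50 \tau} e^{-\xi} \sin(5 \xi)$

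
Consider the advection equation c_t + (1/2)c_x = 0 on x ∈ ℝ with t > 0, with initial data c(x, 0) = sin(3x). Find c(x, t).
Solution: By method of characteristics (waves move right with speed 1/2):
Along characteristics x - (1/2)t = const, c is constant, so c(x,t) = f(x - (1/2)t) with f = c(·, 0).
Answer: c(x, t) = -sin(3t/2 - 3x)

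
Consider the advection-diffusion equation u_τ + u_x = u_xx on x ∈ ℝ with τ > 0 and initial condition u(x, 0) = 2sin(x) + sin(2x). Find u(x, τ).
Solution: Change to a moving frame: let η = x - τ, σ = τ and write u(x,τ) = w(η,σ).
By the chain rule u_τ = w_σ - w_η, u_x = w_η, u_xx = w_ηη.
Then u_τ + u_x = w_σ: the advection term cancels and the PDE becomes the heat equation w_σ = w_ηη on η ∈ ℝ.
Initial data: w(η,0) = u(η,0) = 2sin(η) + sin(2η).
On η ∈ ℝ each mode satisfies (sin(nη))″ = -n² sin(nη), so exp(-n²σ) sin(nη) solves the heat equation; by superposition w(η,σ) = Σ c_n exp(-n²σ) sin(nη).
Reading off the coefficients: c_1=2, c_2=1, so w(η,σ) = 2exp(-σ)sin(η) + exp(-4σ)sin(2η).
Substituting back η = x - τ, σ = τ: u(x,τ) = w(x - τ, τ).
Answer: u(x, τ) = 2exp(-τ)sin(x - τ) + exp(-4τ)sin(2x - 2τ)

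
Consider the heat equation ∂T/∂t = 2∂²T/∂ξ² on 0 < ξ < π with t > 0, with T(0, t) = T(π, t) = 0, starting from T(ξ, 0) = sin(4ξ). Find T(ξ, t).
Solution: Separating variables: T = Σ c_n exp(-2n²t) sin(nξ). From T(ξ,0) = sin(4ξ): c_4=1.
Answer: T(ξ, t) = exp(-32t)sin(4ξ)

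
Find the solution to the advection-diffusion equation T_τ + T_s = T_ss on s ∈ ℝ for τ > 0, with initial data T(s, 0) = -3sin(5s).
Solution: Change to a moving frame: let η = s - τ, σ = τ and write T(s,τ) = u(η,σ).
By the chain rule T_τ = u_σ - u_η, T_s = u_η, T_ss = u_ηη.
Then T_τ + T_s = u_σ: the advection term cancels and the PDE becomes the heat equation u_σ = u_ηη on η ∈ ℝ.
Initial data: u(η,0) = T(η,0) = -3sin(5η).
On η ∈ ℝ each mode satisfies (sin(nη))″ = -n² sin(nη), so exp(-n²σ) sin(nη) solves the heat equation; by superposition u(η,σ) = Σ c_n exp(-n²σ) sin(nη).
Reading off the coefficients: c_5=-3, so u(η,σ) = -3exp(-25σ)sin(5η).
Substituting back η = s - τ, σ = τ: T(s,τ) = u(s - τ, τ).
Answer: T(s, τ) = -3exp(-25τ)sin(5s - 5τ)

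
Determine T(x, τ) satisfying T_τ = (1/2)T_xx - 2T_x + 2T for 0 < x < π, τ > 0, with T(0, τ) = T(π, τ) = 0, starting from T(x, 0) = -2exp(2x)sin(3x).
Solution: Substitute T = exp(2x)u.
Then T_x = exp(2x)(u_x + 2u), T_xx = exp(2x)(u_xx + 4u_x + 4u), T_τ = exp(2x)u_τ; substituting and dividing by exp(2x), the lower-order terms cancel: u_τ = (1/2)u_xx (standard heat equation).
Data for u: u(x,0) = exp(-2x)T(x,0) = -2sin(3x). The boundary conditions carry over: u(0,τ) = u(π,τ) = 0.
Separating variables: u = Σ c_n exp(-n²τ/2) sin(nx). From u(x,0) = -2sin(3x): c_3=-2.
So u(x,τ) = -2exp(-9τ/2)sin(3x), and T(x,τ) = exp(2x)u(x,τ).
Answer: T(x, τ) = -2exp(2x)exp(-9τ/2)sin(3x)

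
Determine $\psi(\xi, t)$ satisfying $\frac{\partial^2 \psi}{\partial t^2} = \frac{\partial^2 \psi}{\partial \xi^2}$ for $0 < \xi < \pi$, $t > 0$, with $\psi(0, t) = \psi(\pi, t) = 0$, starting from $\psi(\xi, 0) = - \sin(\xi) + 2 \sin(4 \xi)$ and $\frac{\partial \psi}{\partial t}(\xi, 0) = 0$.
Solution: Using separation of variables $\psi = X(\xi)T(t)$:
Eigenfunctions: $\sin(n\xi)$, $n = 1, 2, 3, \ldots$
General solution: $\psi(\xi, t) = \sum [A_n \cos(n t) + B_n \sin(n t)] \sin(n\xi)$
From $\psi(\xi,0) = - \sin(\xi) + 2 \sin(4 \xi)$: $A_1=-1, A_4=2$. From $\psi_t(\xi,0) = 0$: all $B_n = 0$.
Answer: $\psi(\xi, t) = - \sin(\xi) \cos(t) + 2 \sin(4 \xi) \cos(4 t)$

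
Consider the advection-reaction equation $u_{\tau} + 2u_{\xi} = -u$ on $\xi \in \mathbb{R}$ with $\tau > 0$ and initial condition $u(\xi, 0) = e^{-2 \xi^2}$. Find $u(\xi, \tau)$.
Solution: Substitute $u = e^{-\tau}w$.
Then $u_{\tau} = e^{-\tau}(w_{\tau} - w)$, $u_{\xi} = e^{-\tau}w_{\xi}$; substituting and dividing by $e^{-\tau}$, the lower-order terms cancel: $w_{\tau} + 2w_{\xi} = 0$ (standard advection equation).
Data for $w$: $w(\xi,0) = u(\xi,0) = e^{-2 \xi^2}$.
By characteristics ($d\xi/d\tau = 2$), $w(\xi,\tau) = f(\xi - 2\tau)$ with $f = w( \cdot , 0)$.
So $w(\xi,\tau) = e^{-2 (\xi - 2 \tau)^2}$, and $u(\xi,\tau) = e^{-\tau}w(\xi,\tau)$.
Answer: $u(\xi, \tau) = e^{-\tau} e^{-2 (-2 \tau + \xi)^2}$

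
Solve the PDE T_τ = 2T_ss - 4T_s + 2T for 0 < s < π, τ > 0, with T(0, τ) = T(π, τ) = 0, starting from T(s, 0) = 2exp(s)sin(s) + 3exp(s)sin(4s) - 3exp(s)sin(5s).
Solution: Substitute T = exp(s)u, i.e. u = exp(-s)T.
By the product rule, T_s = exp(s)(u_s + u), T_ss = exp(s)(u_ss + 2u_s + u), T_τ = exp(s)u_τ.
Substituting into the PDE and dividing by exp(s): u_τ = 2(u_ss + 2u_s + u) - 4(u_s + u) + 2u.
The lower-order terms cancel, leaving the standard heat equation u_τ = 2u_ss.
Initial data for u: u(s,0) = exp(-s)T(s,0) = 2sin(s) + 3sin(4s) - 3sin(5s). The boundary conditions carry over: u(0,τ) = u(π,τ) = 0.
Solve for u:
  Using separation of variables u = X(s)G(τ):
  Eigenfunctions: sin(ns), n = 1, 2, 3, ...
  General solution: u(s, τ) = Σ c_n sin(ns) exp(-2n² τ)
  Matching u(s,0) = 2sin(s) + 3sin(4s) - 3sin(5s) term by term: c_1=2, c_4=3, c_5=-3.
Hence u(s,τ) = 2exp(-2τ)sin(s) + 3exp(-32τ)sin(4s) - 3exp(-50τ)sin(5s).
Transform back: T(s,τ) = exp(s)u(s,τ).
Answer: T(s, τ) = 2exp(s)exp(-2τ)sin(s) + 3exp(s)exp(-32τ)sin(4s) - 3exp(s)exp(-50τ)sin(5s)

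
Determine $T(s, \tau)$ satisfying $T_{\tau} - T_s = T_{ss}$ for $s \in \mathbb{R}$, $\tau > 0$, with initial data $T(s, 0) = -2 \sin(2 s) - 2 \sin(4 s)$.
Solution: Change to a moving frame: let $\eta = s + \tau$, $\sigma = \tau$ and write $T(s,\tau) = u(\eta,\sigma)$.
By the chain rule $T_{\tau} = u_{\sigma} + u_{\eta}$, $T_s = u_{\eta}$, $T_{ss} = u_{\eta\eta}$.
Then $T_{\tau} - T_s = u_{\sigma}$: the advection term cancels and the PDE becomes the heat equation $u_{\sigma} = u_{\eta\eta}$ on $\eta \in \mathbb{R}$.
Initial data: $u(\eta,0) = T(\eta,0) = -2 \sin(2 \eta) - 2 \sin(4 \eta)$.
On $\eta \in \mathbb{R}$ each mode satisfies $(\sin(n\eta))'' = -n^2 \sin(n\eta)$, so $e^{-n^2\sigma} \sin(n\eta)$ solves the heat equation; by superposition $u(\eta,\sigma) = \sum c_n e^{-n^2\sigma} \sin(n\eta)$.
Reading off the coefficients: $c_2=-2, c_4=-2$, so $u(\eta,\sigma) = -2 e^{-4 \sigma} \sin(2 \eta) - 2 e^{-16 \sigma} \sin(4 \eta)$.
Substituting back $\eta = s + \tau$, $\sigma = \tau$: $T(s,\tau) = u(s + \tau, \tau)$.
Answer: $T(s, \tau) = -2 e^{-4 \tau} \sin(2 \tau + 2 s) - 2 e^{-16 \tau} \sin(4 \tau + 4 s)$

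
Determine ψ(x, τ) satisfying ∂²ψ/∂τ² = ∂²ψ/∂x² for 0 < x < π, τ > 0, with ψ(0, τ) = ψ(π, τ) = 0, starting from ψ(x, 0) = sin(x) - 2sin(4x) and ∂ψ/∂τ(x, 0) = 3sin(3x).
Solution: Separating variables: ψ = Σ [A_n cos(ω_n τ) + B_n sin(ω_n τ)] sin(nx), ω_n = n. From ICs (B_n = velocity coefficient / ω_n): A_1=1, A_4=-2, B_3=1.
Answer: ψ(x, τ) = sin(x)cos(τ) + sin(3x)sin(3τ) - 2sin(4x)cos(4τ)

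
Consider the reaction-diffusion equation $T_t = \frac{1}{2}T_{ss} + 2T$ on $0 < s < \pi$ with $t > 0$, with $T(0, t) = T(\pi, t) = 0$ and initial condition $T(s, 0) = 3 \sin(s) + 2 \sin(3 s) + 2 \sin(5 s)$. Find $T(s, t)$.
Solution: Substitute $T = e^{2t}u$.
Then $T_t = e^{2t}(u_t + 2u)$, $T_{ss} = e^{2t}u_{ss}$; substituting and dividing by $e^{2t}$, the lower-order terms cancel: $u_t = \frac{1}{2}u_{ss}$ (standard heat equation).
Data for $u$: $u(s,0) = T(s,0) = 3 \sin(s) + 2 \sin(3 s) + 2 \sin(5 s)$. The boundary conditions carry over: $u(0,t) = u(\pi,t) = 0$.
Separating variables: $u = \sum c_n e^{-n^2t/2} \sin(ns)$. From $u(s,0) = 3 \sin(s) + 2 \sin(3 s) + 2 \sin(5 s)$: $c_1=3, c_3=2, c_5=2$.
So $u(s,t) = 3 e^{-t/2} \sin(s) + 2 e^{-9 t/2} \sin(3 s) + 2 e^{-25 t/2} \sin(5 s)$, and $T(s,t) = e^{2t}u(s,t)$.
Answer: $T(s, t) = 3 e^{3 t/2} \sin(s) + 2 e^{-5 t/2} \sin(3 s) + 2 e^{-21 t/2} \sin(5 s)$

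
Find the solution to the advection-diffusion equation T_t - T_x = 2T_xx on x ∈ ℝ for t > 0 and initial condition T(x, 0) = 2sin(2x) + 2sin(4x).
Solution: Change to a moving frame: let η = x + t, σ = t and write T(x,t) = u(η,σ).
By the chain rule T_t = u_σ + u_η, T_x = u_η, T_xx = u_ηη.
Then T_t - T_x = u_σ: the advection term cancels and the PDE becomes the heat equation u_σ = 2u_ηη on η ∈ ℝ.
Initial data: u(η,0) = T(η,0) = 2sin(2η) + 2sin(4η).
On η ∈ ℝ each mode satisfies (sin(nη))″ = -n² sin(nη), so exp(-2n²σ) sin(nη) solves the heat equation; by superposition u(η,σ) = Σ c_n exp(-2n²σ) sin(nη).
Reading off the coefficients: c_2=2, c_4=2, so u(η,σ) = 2exp(-8σ)sin(2η) + 2exp(-32σ)sin(4η).
Substituting back η = x + t, σ = t: T(x,t) = u(x + t, t).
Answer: T(x, t) = 2exp(-8t)sin(2t + 2x) + 2exp(-32t)sin(4t + 4x)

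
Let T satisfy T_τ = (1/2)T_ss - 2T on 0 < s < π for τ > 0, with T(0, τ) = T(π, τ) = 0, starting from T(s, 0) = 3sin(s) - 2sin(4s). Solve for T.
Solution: Substitute T = exp(-2τ)u, i.e. u = exp(2τ)T.
By the product rule, T_τ = exp(-2τ)(u_τ - 2u), T_ss = exp(-2τ)u_ss.
Substituting into the PDE and dividing by exp(-2τ): u_τ - 2u = (1/2)u_ss - 2u.
The lower-order terms cancel, leaving the standard heat equation u_τ = (1/2)u_ss.
Initial data for u: u(s,0) = T(s,0) = 3sin(s) - 2sin(4s). The boundary conditions carry over: u(0,τ) = u(π,τ) = 0.
Solve for u:
  Using separation of variables u = X(s)G(τ):
  Eigenfunctions: sin(ns), n = 1, 2, 3, ...
  General solution: u(s, τ) = Σ c_n sin(ns) exp(-n² τ/2)
  Matching u(s,0) = 3sin(s) - 2sin(4s) term by term: c_1=3, c_4=-2.
Hence u(s,τ) = -2exp(-8τ)sin(4s) + 3exp(-τ/2)sin(s).
Transform back: T(s,τ) = exp(-2τ)u(s,τ).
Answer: T(s, τ) = -2exp(-10τ)sin(4s) + 3exp(-5τ/2)sin(s)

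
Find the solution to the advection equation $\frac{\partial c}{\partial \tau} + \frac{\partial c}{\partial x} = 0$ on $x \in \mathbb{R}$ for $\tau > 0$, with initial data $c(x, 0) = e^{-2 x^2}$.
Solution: By characteristics ($dx/d\tau = 1$), $c(x,\tau) = f(x - \tau)$ with $f = c( \cdot , 0)$.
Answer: $c(x, \tau) = e^{-2 (-\tau + x)^2}$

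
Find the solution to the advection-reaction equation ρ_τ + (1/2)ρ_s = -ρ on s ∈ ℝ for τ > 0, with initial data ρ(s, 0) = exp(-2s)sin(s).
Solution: Substitute ρ = exp(-2s)u.
Then ρ_s = exp(-2s)(u_s - 2u), ρ_τ = exp(-2s)u_τ; substituting and dividing by exp(-2s), the lower-order terms cancel: u_τ + (1/2)u_s = 0 (standard advection equation).
Data for u: u(s,0) = exp(2s)ρ(s,0) = sin(s).
By characteristics (ds/dτ = 1/2), u(s,τ) = f(s - (1/2)τ) with f = u(·, 0).
So u(s,τ) = sin(s - τ/2), and ρ(s,τ) = exp(-2s)u(s,τ).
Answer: ρ(s, τ) = exp(-2s)sin(s - τ/2)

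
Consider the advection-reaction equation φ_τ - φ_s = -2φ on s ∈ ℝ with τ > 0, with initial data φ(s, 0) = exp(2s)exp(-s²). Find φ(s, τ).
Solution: Substitute φ = exp(2s)u, i.e. u = exp(-2s)φ.
By the product rule, φ_s = exp(2s)(u_s + 2u), φ_τ = exp(2s)u_τ.
Substituting into the PDE and dividing by exp(2s): u_τ - (u_s + 2u) = -2u.
The lower-order terms cancel, leaving the standard advection equation u_τ - u_s = 0.
Initial data for u: u(s,0) = exp(-2s)φ(s,0) = exp(-s²).
Solve for u:
  By method of characteristics (waves move left with speed 1):
  Along characteristics s + τ = const, u is constant, so u(s,τ) = f(s + τ) with f = u(·, 0).
Hence u(s,τ) = exp(-(s + τ)²).
Transform back: φ(s,τ) = exp(2s)u(s,τ).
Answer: φ(s, τ) = exp(2s)exp(-(s + τ)²)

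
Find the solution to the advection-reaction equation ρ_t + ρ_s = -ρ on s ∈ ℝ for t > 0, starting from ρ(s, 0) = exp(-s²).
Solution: Substitute ρ = exp(-t)u.
Then ρ_t = exp(-t)(u_t - u), ρ_s = exp(-t)u_s; substituting and dividing by exp(-t), the lower-order terms cancel: u_t + u_s = 0 (standard advection equation).
Data for u: u(s,0) = ρ(s,0) = exp(-s²).
By characteristics (ds/dt = 1), u(s,t) = f(s - t) with f = u(·, 0).
So u(s,t) = exp(-(s - t)²), and ρ(s,t) = exp(-t)u(s,t).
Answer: ρ(s, t) = exp(-t)exp(-(s - t)²)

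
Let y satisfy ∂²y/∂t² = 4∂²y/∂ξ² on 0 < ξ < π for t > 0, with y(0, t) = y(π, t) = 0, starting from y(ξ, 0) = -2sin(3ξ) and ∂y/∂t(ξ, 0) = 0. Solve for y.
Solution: Using separation of variables y = X(ξ)T(t):
Eigenfunctions: sin(nξ), n = 1, 2, 3, ...
General solution: y(ξ, t) = Σ [A_n cos(2n t) + B_n sin(2n t)] sin(nξ)
From y(ξ,0) = -2sin(3ξ): A_3=-2. From y_t(ξ,0) = 0: all B_n = 0.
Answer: y(ξ, t) = -2sin(3ξ)cos(6t)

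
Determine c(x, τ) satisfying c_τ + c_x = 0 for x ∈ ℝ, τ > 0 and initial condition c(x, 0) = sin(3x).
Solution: By characteristics (dx/dτ = 1), c(x,τ) = f(x - τ) with f = c(·, 0).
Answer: c(x, τ) = sin(3x - 3τ)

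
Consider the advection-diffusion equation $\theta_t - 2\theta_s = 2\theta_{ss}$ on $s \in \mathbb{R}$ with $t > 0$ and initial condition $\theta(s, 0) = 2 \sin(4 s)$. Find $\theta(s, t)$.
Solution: Change to a moving frame: let $\eta = s + 2t$, $\sigma = t$ and write $\theta(s,t) = u(\eta,\sigma)$.
By the chain rule $\theta_t = u_{\sigma} + 2u_{\eta}$, $\theta_s = u_{\eta}$, $\theta_{ss} = u_{\eta\eta}$.
Then $\theta_t - 2\theta_s = u_{\sigma}$: the advection term cancels and the PDE becomes the heat equation $u_{\sigma} = 2u_{\eta\eta}$ on $\eta \in \mathbb{R}$.
Initial data: $u(\eta,0) = \theta(\eta,0) = 2 \sin(4 \eta)$.
On $\eta \in \mathbb{R}$ each mode satisfies $(\sin(n\eta))'' = -n^2 \sin(n\eta)$, so $e^{-2n^2\sigma} \sin(n\eta)$ solves the heat equation; by superposition $u(\eta,\sigma) = \sum c_n e^{-2n^2\sigma} \sin(n\eta)$.
Reading off the coefficients: $c_4=2$, so $u(\eta,\sigma) = 2 e^{-32 \sigma} \sin(4 \eta)$.
Substituting back $\eta = s + 2t$, $\sigma = t$: $\theta(s,t) = u(s + 2t, t)$.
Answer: $\theta(s, t) = 2 e^{-32 t} \sin(4 s + 8 t)$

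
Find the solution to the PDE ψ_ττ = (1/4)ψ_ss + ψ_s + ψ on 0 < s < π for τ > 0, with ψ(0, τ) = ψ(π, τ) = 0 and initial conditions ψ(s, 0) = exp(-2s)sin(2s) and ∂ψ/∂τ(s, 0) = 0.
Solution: Substitute ψ = exp(-2s)u.
Then ψ_s = exp(-2s)(u_s - 2u), ψ_ss = exp(-2s)(u_ss - 4u_s + 4u), ψ_ττ = exp(-2s)u_ττ; substituting and dividing by exp(-2s), the lower-order terms cancel: u_ττ = (1/4)u_ss (standard wave equation).
Data for u: u(s,0) = exp(2s)ψ(s,0) = sin(2s); u_τ(s,0) = exp(2s)ψ_τ(s,0) = 0. The boundary conditions carry over: u(0,τ) = u(π,τ) = 0.
Separating variables: u = Σ [A_n cos(ω_n τ) + B_n sin(ω_n τ)] sin(ns), ω_n = n/2. From ICs: A_2=1.
So u(s,τ) = sin(2s)cos(τ), and ψ(s,τ) = exp(-2s)u(s,τ).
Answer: ψ(s, τ) = exp(-2s)sin(2s)cos(τ)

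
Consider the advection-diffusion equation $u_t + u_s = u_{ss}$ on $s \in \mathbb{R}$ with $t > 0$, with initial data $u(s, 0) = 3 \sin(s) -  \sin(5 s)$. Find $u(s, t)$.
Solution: Moving frame: $\eta = s - t$, $\sigma = t$, $u = w(\eta,\sigma)$, so $u_t = w_{\sigma} - w_{\eta}$ and $u_{ss} = w_{\eta\eta}$.
Hence $u_t + u_s = w_{\sigma}$ and the PDE becomes the heat equation $w_{\sigma} = w_{\eta\eta}$ on $\eta \in \mathbb{R}$.
Initial data: $w(\eta,0) = u(\eta,0) = 3 \sin(\eta) - \sin(5 \eta)$. Each mode $\sin(n\eta)$ decays as $e^{-n^2\sigma}$ on $\mathbb{R}$, so $w(\eta,\sigma) = \sum c_n e^{-n^2\sigma} \sin(n\eta)$ with $c_1=3, c_5=-1$: $w(\eta,\sigma) = 3 e^{-\sigma} \sin(\eta) - e^{-25 \sigma} \sin(5 \eta)$.
Substituting back: $u(s,t) = w(s - t, t)$.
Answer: $u(s, t) = 3 e^{-t} \sin(s - t) -  e^{-25 t} \sin(5 s - 5 t)$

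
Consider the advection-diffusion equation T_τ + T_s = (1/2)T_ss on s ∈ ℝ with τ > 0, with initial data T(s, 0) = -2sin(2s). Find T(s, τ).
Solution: Change to a moving frame: let η = s - τ, σ = τ and write T(s,τ) = u(η,σ).
By the chain rule T_τ = u_σ - u_η, T_s = u_η, T_ss = u_ηη.
Then T_τ + T_s = u_σ: the advection term cancels and the PDE becomes the heat equation u_σ = (1/2)u_ηη on η ∈ ℝ.
Initial data: u(η,0) = T(η,0) = -2sin(2η).
On η ∈ ℝ each mode satisfies (sin(nη))″ = -n² sin(nη), so exp(-n²σ/2) sin(nη) solves the heat equation; by superposition u(η,σ) = Σ c_n exp(-n²σ/2) sin(nη).
Reading off the coefficients: c_2=-2, so u(η,σ) = -2exp(-2σ)sin(2η).
Substituting back η = s - τ, σ = τ: T(s,τ) = u(s - τ, τ).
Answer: T(s, τ) = -2exp(-2τ)sin(2s - 2τ)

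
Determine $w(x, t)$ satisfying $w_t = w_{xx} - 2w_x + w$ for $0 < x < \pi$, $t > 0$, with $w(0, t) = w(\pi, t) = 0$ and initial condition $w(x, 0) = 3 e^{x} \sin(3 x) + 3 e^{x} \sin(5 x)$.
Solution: Substitute $w = e^{x}u$, i.e. $u = e^{-x}w$.
By the product rule, $w_x = e^{x}(u_x + u)$, $w_{xx} = e^{x}(u_{xx} + 2u_x + u)$, $w_t = e^{x}u_t$.
Substituting into the PDE and dividing by $e^{x}$: $u_t = (u_{xx} + 2u_x + u) - 2(u_x + u) + u$.
The lower-order terms cancel, leaving the standard heat equation $u_t = u_{xx}$.
Initial data for $u$: $u(x,0) = e^{-x}w(x,0) = 3 \sin(3 x) + 3 \sin(5 x)$. The boundary conditions carry over: $u(0,t) = u(\pi,t) = 0$.
Solve for $u$:
  Using separation of variables $u = X(x)T(t)$:
  Eigenfunctions: $\sin(nx)$, $n = 1, 2, 3, \ldots$
  General solution: $u(x, t) = \sum c_n \sin(nx) e^{-n^2 t}$
  Matching $u(x,0) = 3 \sin(3 x) + 3 \sin(5 x)$ term by term: $c_3=3, c_5=3$.
Hence $u(x,t) = 3 e^{-9 t} \sin(3 x) + 3 e^{-25 t} \sin(5 x)$.
Transform back: $w(x,t) = e^{x}u(x,t)$.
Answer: $w(x, t) = 3 e^{-9 t} e^{x} \sin(3 x) + 3 e^{-25 t} e^{x} \sin(5 x)$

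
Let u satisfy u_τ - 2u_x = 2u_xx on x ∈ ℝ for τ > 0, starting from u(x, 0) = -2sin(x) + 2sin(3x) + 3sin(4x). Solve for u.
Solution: Change to a moving frame: let η = x + 2τ, σ = τ and write u(x,τ) = w(η,σ).
By the chain rule u_τ = w_σ + 2w_η, u_x = w_η, u_xx = w_ηη.
Then u_τ - 2u_x = w_σ: the advection term cancels and the PDE becomes the heat equation w_σ = 2w_ηη on η ∈ ℝ.
Initial data: w(η,0) = u(η,0) = -2sin(η) + 2sin(3η) + 3sin(4η).
On η ∈ ℝ each mode satisfies (sin(nη))″ = -n² sin(nη), so exp(-2n²σ) sin(nη) solves the heat equation; by superposition w(η,σ) = Σ c_n exp(-2n²σ) sin(nη).
Reading off the coefficients: c_1=-2, c_3=2, c_4=3, so w(η,σ) = -2exp(-2σ)sin(η) + 2exp(-18σ)sin(3η) + 3exp(-32σ)sin(4η).
Substituting back η = x + 2τ, σ = τ: u(x,τ) = w(x + 2τ, τ).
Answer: u(x, τ) = -2exp(-2τ)sin(x + 2τ) + 2exp(-18τ)sin(3x + 6τ) + 3exp(-32τ)sin(4x + 8τ)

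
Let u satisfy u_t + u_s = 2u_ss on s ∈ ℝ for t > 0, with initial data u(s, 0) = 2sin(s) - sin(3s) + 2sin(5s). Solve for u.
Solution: Change to a moving frame: let η = s - t, σ = t and write u(s,t) = w(η,σ).
By the chain rule u_t = w_σ - w_η, u_s = w_η, u_ss = w_ηη.
Then u_t + u_s = w_σ: the advection term cancels and the PDE becomes the heat equation w_σ = 2w_ηη on η ∈ ℝ.
Initial data: w(η,0) = u(η,0) = 2sin(η) - sin(3η) + 2sin(5η).
On η ∈ ℝ each mode satisfies (sin(nη))″ = -n² sin(nη), so exp(-2n²σ) sin(nη) solves the heat equation; by superposition w(η,σ) = Σ c_n exp(-2n²σ) sin(nη).
Reading off the coefficients: c_1=2, c_3=-1, c_5=2, so w(η,σ) = 2exp(-2σ)sin(η) - exp(-18σ)sin(3η) + 2exp(-50σ)sin(5η).
Substituting back η = s - t, σ = t: u(s,t) = w(s - t, t).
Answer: u(s, t) = 2exp(-2t)sin(s - t) - exp(-18t)sin(3s - 3t) + 2exp(-50t)sin(5s - 5t)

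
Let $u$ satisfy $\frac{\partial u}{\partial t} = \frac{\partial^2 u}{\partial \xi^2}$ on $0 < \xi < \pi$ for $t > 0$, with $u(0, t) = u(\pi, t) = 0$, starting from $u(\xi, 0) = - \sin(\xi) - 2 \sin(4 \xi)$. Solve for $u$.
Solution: Using separation of variables $u = X(\xi)T(t)$:
Eigenfunctions: $\sin(n\xi)$, $n = 1, 2, 3, \ldots$
General solution: $u(\xi, t) = \sum c_n \sin(n\xi) e^{-n^2 t}$
Matching $u(\xi,0) = - \sin(\xi) - 2 \sin(4 \xi)$ term by term: $c_1=-1, c_4=-2$.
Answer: $u(\xi, t) = - e^{-t} \sin(\xi) - 2 e^{-16 t} \sin(4 \xi)$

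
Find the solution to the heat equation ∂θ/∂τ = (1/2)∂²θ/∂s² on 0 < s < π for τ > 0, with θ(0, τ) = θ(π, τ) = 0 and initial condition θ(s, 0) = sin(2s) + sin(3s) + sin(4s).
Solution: Using separation of variables θ = X(s)G(τ):
Eigenfunctions: sin(ns), n = 1, 2, 3, ...
General solution: θ(s, τ) = Σ c_n sin(ns) exp(-n² τ/2)
Matching θ(s,0) = sin(2s) + sin(3s) + sin(4s) term by term: c_2=1, c_3=1, c_4=1.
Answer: θ(s, τ) = exp(-2τ)sin(2s) + exp(-8τ)sin(4s) + exp(-9τ/2)sin(3s)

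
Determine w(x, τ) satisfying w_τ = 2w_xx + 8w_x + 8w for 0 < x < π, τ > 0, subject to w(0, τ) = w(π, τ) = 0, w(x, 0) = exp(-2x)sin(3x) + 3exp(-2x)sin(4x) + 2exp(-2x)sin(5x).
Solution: Substitute w = exp(-2x)u, i.e. u = exp(2x)w.
By the product rule, w_x = exp(-2x)(u_x - 2u), w_xx = exp(-2x)(u_xx - 4u_x + 4u), w_τ = exp(-2x)u_τ.
Substituting into the PDE and dividing by exp(-2x): u_τ = 2(u_xx - 4u_x + 4u) + 8(u_x - 2u) + 8u.
The lower-order terms cancel, leaving the standard heat equation u_τ = 2u_xx.
Initial data for u: u(x,0) = exp(2x)w(x,0) = sin(3x) + 3sin(4x) + 2sin(5x). The boundary conditions carry over: u(0,τ) = u(π,τ) = 0.
Solve for u:
  Using separation of variables u = X(x)T(τ):
  Eigenfunctions: sin(nx), n = 1, 2, 3, ...
  General solution: u(x, τ) = Σ c_n sin(nx) exp(-2n² τ)
  Matching u(x,0) = sin(3x) + 3sin(4x) + 2sin(5x) term by term: c_3=1, c_4=3, c_5=2.
Hence u(x,τ) = exp(-18τ)sin(3x) + 3exp(-32τ)sin(4x) + 2exp(-50τ)sin(5x).
Transform back: w(x,τ) = exp(-2x)u(x,τ).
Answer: w(x, τ) = exp(-2x)exp(-18τ)sin(3x) + 3exp(-2x)exp(-32τ)sin(4x) + 2exp(-2x)exp(-50τ)sin(5x)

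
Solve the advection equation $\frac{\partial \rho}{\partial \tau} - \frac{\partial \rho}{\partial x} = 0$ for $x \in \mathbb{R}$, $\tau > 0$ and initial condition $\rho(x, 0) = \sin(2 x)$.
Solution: By method of characteristics (waves move left with speed 1):
Along characteristics $x + \tau =$ const, $\rho$ is constant, so $\rho(x,\tau) = f(x + \tau)$ with $f = \rho( \cdot , 0)$.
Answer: $\rho(x, \tau) = \sin(2 \tau + 2 x)$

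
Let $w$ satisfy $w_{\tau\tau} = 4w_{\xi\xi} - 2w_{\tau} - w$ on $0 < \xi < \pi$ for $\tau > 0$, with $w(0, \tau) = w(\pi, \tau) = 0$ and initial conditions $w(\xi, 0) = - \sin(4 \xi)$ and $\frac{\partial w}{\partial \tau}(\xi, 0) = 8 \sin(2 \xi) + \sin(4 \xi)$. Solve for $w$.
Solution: Substitute $w = e^{-\tau}u$, i.e. $u = e^{\tau}w$.
By the product rule, $w_{\tau} = e^{-\tau}(u_{\tau} - u)$, $w_{\tau\tau} = e^{-\tau}(u_{\tau\tau} - 2u_{\tau} + u)$, $w_{\xi\xi} = e^{-\tau}u_{\xi\xi}$.
Substituting into the PDE and dividing by $e^{-\tau}$: $u_{\tau\tau} - 2u_{\tau} + u = 4u_{\xi\xi} - 2(u_{\tau} - u) - u$.
The lower-order terms cancel, leaving the standard wave equation $u_{\tau\tau} = 4u_{\xi\xi}$.
Initial data for $u$: $u(\xi,0) = w(\xi,0) = - \sin(4 \xi)$; $u_{\tau}(\xi,0) = w_{\tau}(\xi,0) + w(\xi,0) = 8 \sin(2 \xi)$. The boundary conditions carry over: $u(0,\tau) = u(\pi,\tau) = 0$.
Solve for $u$:
  Using separation of variables $u = X(\xi)T(\tau)$:
  Eigenfunctions: $\sin(n\xi)$, $n = 1, 2, 3, \ldots$
  General solution: $u(\xi, \tau) = \sum [A_n \cos(2n \tau) + B_n \sin(2n \tau)] \sin(n\xi)$
  From $u(\xi,0) = - \sin(4 \xi)$: $A_4=-1$. From $u_{\tau}(\xi,0) = 8 \sin(2 \xi)$, using $u_{\tau}(\xi,0) = \sum \omega_n B_n \sin(n\xi)$ with $\omega_n = 2n$: $B_2 = 8/4 = 2$.
Hence $u(\xi,\tau) = 2 \sin(2 \xi) \sin(4 \tau) - \sin(4 \xi) \cos(8 \tau)$.
Transform back: $w(\xi,\tau) = e^{-\tau}u(\xi,\tau)$.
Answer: $w(\xi, \tau) = 2 e^{-\tau} \sin(4 \tau) \sin(2 \xi) -  e^{-\tau} \sin(4 \xi) \cos(8 \tau)$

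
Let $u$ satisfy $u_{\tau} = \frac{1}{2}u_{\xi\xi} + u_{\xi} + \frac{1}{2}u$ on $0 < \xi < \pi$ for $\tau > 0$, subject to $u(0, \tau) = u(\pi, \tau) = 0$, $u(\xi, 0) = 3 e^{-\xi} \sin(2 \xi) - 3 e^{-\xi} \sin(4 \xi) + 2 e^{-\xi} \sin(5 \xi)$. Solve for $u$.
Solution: Substitute $u = e^{-\xi}w$, i.e. $w = e^{\xi}u$.
By the product rule, $u_{\xi} = e^{-\xi}(w_{\xi} - w)$, $u_{\xi\xi} = e^{-\xi}(w_{\xi\xi} - 2w_{\xi} + w)$, $u_{\tau} = e^{-\xi}w_{\tau}$.
Substituting into the PDE and dividing by $e^{-\xi}$: $w_{\tau} = \frac{1}{2}(w_{\xi\xi} - 2w_{\xi} + w) + (w_{\xi} - w) + \frac{1}{2}w$.
The lower-order terms cancel, leaving the standard heat equation $w_{\tau} = \frac{1}{2}w_{\xi\xi}$.
Initial data for $w$: $w(\xi,0) = e^{\xi}u(\xi,0) = 3 \sin(2 \xi) - 3 \sin(4 \xi) + 2 \sin(5 \xi)$. The boundary conditions carry over: $w(0,\tau) = w(\pi,\tau) = 0$.
Solve for $w$:
  Using separation of variables $w = X(\xi)T(\tau)$:
  Eigenfunctions: $\sin(n\xi)$, $n = 1, 2, 3, \ldots$
  General solution: $w(\xi, \tau) = \sum c_n \sin(n\xi) e^{-n^2 \tau/2}$
  Matching $w(\xi,0) = 3 \sin(2 \xi) - 3 \sin(4 \xi) + 2 \sin(5 \xi)$ term by term: $c_2=3, c_4=-3, c_5=2$.
Hence $w(\xi,\tau) = 3 e^{-2 \tau} \sin(2 \xi) - 3 e^{-8 \tau} \sin(4 \xi) + 2 e^{-25 \tau/2} \sin(5 \xi)$.
Transform back: $u(\xi,\tau) = e^{-\xi}w(\xi,\tau)$.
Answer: $u(\xi, \tau) = 3 e^{-2 \tau} e^{-\xi} \sin(2 \xi) - 3 e^{-8 \tau} e^{-\xi} \sin(4 \xi) + 2 e^{-25 \tau/2} e^{-\xi} \sin(5 \xi)$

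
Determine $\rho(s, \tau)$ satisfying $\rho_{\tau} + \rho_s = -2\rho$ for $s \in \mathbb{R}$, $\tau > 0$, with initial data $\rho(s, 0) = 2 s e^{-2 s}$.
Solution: Substitute $\rho = e^{-2s}u$.
Then $\rho_s = e^{-2s}(u_s - 2u)$, $\rho_{\tau} = e^{-2s}u_{\tau}$; substituting and dividing by $e^{-2s}$, the lower-order terms cancel: $u_{\tau} + u_s = 0$ (standard advection equation).
Data for $u$: $u(s,0) = e^{2s}\rho(s,0) = 2 s$.
By characteristics ($ds/d\tau = 1$), $u(s,\tau) = f(s - \tau)$ with $f = u( \cdot , 0)$.
So $u(s,\tau) = 2 s - 2 \tau$, and $\rho(s,\tau) = e^{-2s}u(s,\tau)$.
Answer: $\rho(s, \tau) = -2 \tau e^{-2 s} + 2 s e^{-2 s}$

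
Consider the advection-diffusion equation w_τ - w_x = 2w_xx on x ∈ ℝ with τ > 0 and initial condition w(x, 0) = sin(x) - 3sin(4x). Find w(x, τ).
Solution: Change to a moving frame: let η = x + τ, σ = τ and write w(x,τ) = u(η,σ).
By the chain rule w_τ = u_σ + u_η, w_x = u_η, w_xx = u_ηη.
Then w_τ - w_x = u_σ: the advection term cancels and the PDE becomes the heat equation u_σ = 2u_ηη on η ∈ ℝ.
Initial data: u(η,0) = w(η,0) = sin(η) - 3sin(4η).
On η ∈ ℝ each mode satisfies (sin(nη))″ = -n² sin(nη), so exp(-2n²σ) sin(nη) solves the heat equation; by superposition u(η,σ) = Σ c_n exp(-2n²σ) sin(nη).
Reading off the coefficients: c_1=1, c_4=-3, so u(η,σ) = exp(-2σ)sin(η) - 3exp(-32σ)sin(4η).
Substituting back η = x + τ, σ = τ: w(x,τ) = u(x + τ, τ).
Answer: w(x, τ) = exp(-2τ)sin(x + τ) - 3exp(-32τ)sin(4x + 4τ)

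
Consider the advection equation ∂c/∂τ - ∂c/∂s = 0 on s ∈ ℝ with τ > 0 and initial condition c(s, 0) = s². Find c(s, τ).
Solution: By method of characteristics (waves move left with speed 1):
Along characteristics s + τ = const, c is constant, so c(s,τ) = f(s + τ) with f = c(·, 0).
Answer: c(s, τ) = s² + 2sτ + τ²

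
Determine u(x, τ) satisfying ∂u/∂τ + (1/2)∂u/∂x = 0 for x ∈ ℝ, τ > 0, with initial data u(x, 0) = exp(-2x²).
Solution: By method of characteristics (waves move right with speed 1/2):
Along characteristics x - (1/2)τ = const, u is constant, so u(x,τ) = f(x - (1/2)τ) with f = u(·, 0).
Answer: u(x, τ) = exp(-2(x - τ/2)²)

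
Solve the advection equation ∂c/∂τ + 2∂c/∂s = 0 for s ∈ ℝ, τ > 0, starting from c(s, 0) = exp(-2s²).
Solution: By method of characteristics (waves move right with speed 2):
Along characteristics s - 2τ = const, c is constant, so c(s,τ) = f(s - 2τ) with f = c(·, 0).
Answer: c(s, τ) = exp(-2(s - 2τ)²)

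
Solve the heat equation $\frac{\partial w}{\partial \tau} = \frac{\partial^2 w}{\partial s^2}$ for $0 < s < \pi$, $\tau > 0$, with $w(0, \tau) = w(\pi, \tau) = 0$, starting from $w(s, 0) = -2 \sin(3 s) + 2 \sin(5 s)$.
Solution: Separating variables: $w = \sum c_n e^{-n^2\tau} \sin(ns)$. From $w(s,0) = -2 \sin(3 s) + 2 \sin(5 s)$: $c_3=-2, c_5=2$.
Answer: $w(s, \tau) = -2 e^{-9 \tau} \sin(3 s) + 2 e^{-25 \tau} \sin(5 s)$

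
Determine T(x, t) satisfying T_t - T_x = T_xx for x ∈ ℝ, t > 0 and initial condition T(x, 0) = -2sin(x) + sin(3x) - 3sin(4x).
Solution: Change to a moving frame: let η = x + t, σ = t and write T(x,t) = u(η,σ).
By the chain rule T_t = u_σ + u_η, T_x = u_η, T_xx = u_ηη.
Then T_t - T_x = u_σ: the advection term cancels and the PDE becomes the heat equation u_σ = u_ηη on η ∈ ℝ.
Initial data: u(η,0) = T(η,0) = -2sin(η) + sin(3η) - 3sin(4η).
On η ∈ ℝ each mode satisfies (sin(nη))″ = -n² sin(nη), so exp(-n²σ) sin(nη) solves the heat equation; by superposition u(η,σ) = Σ c_n exp(-n²σ) sin(nη).
Reading off the coefficients: c_1=-2, c_3=1, c_4=-3, so u(η,σ) = -2exp(-σ)sin(η) + exp(-9σ)sin(3η) - 3exp(-16σ)sin(4η).
Substituting back η = x + t, σ = t: T(x,t) = u(x + t, t).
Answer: T(x, t) = -2exp(-t)sin(t + x) + exp(-9t)sin(3t + 3x) - 3exp(-16t)sin(4t + 4x)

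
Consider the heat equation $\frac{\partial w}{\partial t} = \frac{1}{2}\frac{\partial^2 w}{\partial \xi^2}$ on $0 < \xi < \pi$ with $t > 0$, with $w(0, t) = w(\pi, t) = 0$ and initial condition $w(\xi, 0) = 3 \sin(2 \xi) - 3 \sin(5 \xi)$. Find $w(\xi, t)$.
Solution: Using separation of variables $w = X(\xi)T(t)$:
Eigenfunctions: $\sin(n\xi)$, $n = 1, 2, 3, \ldots$
General solution: $w(\xi, t) = \sum c_n \sin(n\xi) e^{-n^2 t/2}$
Matching $w(\xi,0) = 3 \sin(2 \xi) - 3 \sin(5 \xi)$ term by term: $c_2=3, c_5=-3$.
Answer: $w(\xi, t) = 3 e^{-2 t} \sin(2 \xi) - 3 e^{-25 t/2} \sin(5 \xi)$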